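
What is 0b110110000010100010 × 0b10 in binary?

Multiply each base-2 digit by 2, carrying:
  0×2 = 0 → write 0
  1×2 = 2 → write 0 carry 1
  0×2+1 = 1 → write 1
  0×2 = 0 → write 0
  0×2 = 0 → write 0
  1×2 = 2 → write 0 carry 1
  0×2+1 = 1 → write 1
  1×2 = 2 → write 0 carry 1
  0×2+1 = 1 → write 1
  0×2 = 0 → write 0
  0×2 = 0 → write 0
  0×2 = 0 → write 0
  0×2 = 0 → write 0
  1×2 = 2 → write 0 carry 1
  1×2+1 = 3 → write 1 carry 1
  0×2+1 = 1 → write 1
  1×2 = 2 → write 0 carry 1
  1×2+1 = 3 → write 1 carry 1
  remaining carry: 1

0b1101100000101000100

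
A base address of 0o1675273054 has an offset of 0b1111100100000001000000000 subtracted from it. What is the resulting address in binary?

0b1101000000110111010000101100

0o1675273054 = 0b1110111101010111011000101100 in binary.
Subtract column by column in base 2:
  0-0 → 0
  0-0 → 0
  1-0 → 1
  1-0 → 1
  0-0 → 0
  1-0 → 1
  0-0 → 0
  0-0 → 0
  0-0 → 0
  1-1 → 0
  1-0 → 1
  0-0 → 0
  1-0 → 1
  1-0 → 1
  1-0 → 1
  0-0 → 0
  1-0 → 1
  0-1 → 1 (borrow)
  1-0-1 → 0
  0-0 → 0
  1-1 → 0
  1-1 → 0
  1-1 → 0
  1-1 → 0
  0-1 → 1 (borrow)
  1-0-1 → 0
  1-0 → 1
  1-0 → 1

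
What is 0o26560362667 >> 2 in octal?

2 bits is not a whole number of base-8 digits; in binary: 10110101110000011110010110110111 >> 2 = 101101011100000111100101101101.

0o5534074555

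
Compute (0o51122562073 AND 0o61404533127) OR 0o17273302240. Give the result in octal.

0o51122562073 AND 0o61404533127 = 0o41000522023.
Then OR with 0o17273302240.

0o57273722263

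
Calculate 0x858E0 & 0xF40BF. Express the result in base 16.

AND each hex digit independently (no carries):
  8&F=8, 5&4=4, 8&0=0, E&B=A, 0&F=0

0x840A0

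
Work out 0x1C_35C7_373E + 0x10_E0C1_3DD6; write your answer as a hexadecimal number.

0x2D16887514

Add column by column in base 16, right to left:
  E+6 = 4 carry 1
  3+D+1 = 1 carry 1
  7+D+1 = 5 carry 1
  3+3+1 = 7
  7+1 = 8
  C+C = 8 carry 1
  5+0+1 = 6
  3+E = 1 carry 1
  C+0+1 = D
  1+1 = 2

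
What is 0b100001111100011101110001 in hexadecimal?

Group the bits into nibbles: 1000 0111 1100 0111 0111 0001 → 87c771.

0x87c771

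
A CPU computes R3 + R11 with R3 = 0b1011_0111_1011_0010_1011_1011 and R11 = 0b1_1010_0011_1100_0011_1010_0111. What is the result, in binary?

0b10010110110111011001100010

Add column by column in base 2, right to left:
  1+1 = 0 carry 1
  1+1+1 = 1 carry 1
  0+1+1 = 0 carry 1
  1+0+1 = 0 carry 1
  1+0+1 = 0 carry 1
  1+1+1 = 1 carry 1
  0+0+1 = 1
  1+1 = 0 carry 1
  0+1+1 = 0 carry 1
  1+1+1 = 1 carry 1
  0+0+1 = 1
  0+0 = 0
  1+0 = 1
  1+0 = 1
  0+1 = 1
  1+1 = 0 carry 1
  1+1+1 = 1 carry 1
  1+1+1 = 1 carry 1
  1+0+1 = 0 carry 1
  0+0+1 = 1
  1+0 = 1
  1+1 = 0 carry 1
  0+0+1 = 1
  1+1 = 0 carry 1
  0+1+1 = 0 carry 1
  final carry 1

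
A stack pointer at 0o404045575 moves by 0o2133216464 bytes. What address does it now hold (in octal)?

0o2537264261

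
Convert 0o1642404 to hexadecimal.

0x74504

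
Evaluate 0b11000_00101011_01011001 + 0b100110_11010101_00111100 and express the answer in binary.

Add column by column in base 2, right to left:
  1+0 = 1
  0+0 = 0
  0+1 = 1
  1+1 = 0 carry 1
  1+1+1 = 1 carry 1
  0+1+1 = 0 carry 1
  1+0+1 = 0 carry 1
  0+0+1 = 1
  1+1 = 0 carry 1
  1+0+1 = 0 carry 1
  0+1+1 = 0 carry 1
  1+0+1 = 0 carry 1
  0+1+1 = 0 carry 1
  1+0+1 = 0 carry 1
  0+1+1 = 0 carry 1
  0+1+1 = 0 carry 1
  0+0+1 = 1
  0+1 = 1
  0+1 = 1
  1+0 = 1
  1+0 = 1
  0+1 = 1

0b1111110000000010010101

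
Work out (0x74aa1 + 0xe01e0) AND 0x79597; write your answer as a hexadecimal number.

0x50481

Add column by column in base 16, right to left:
  1+0 = 1
  a+e = 8 carry 1
  a+1+1 = c
  4+0 = 4
  7+e = 5 carry 1
  final carry 1
Sum = 0x154c81; now AND with 0x79597:
  1&0=0, 5&7=5, 4&9=0, c&5=4, 8&9=8, 1&7=1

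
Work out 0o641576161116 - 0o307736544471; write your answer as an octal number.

Subtract column by column in base 8:
  6-1 → 5
  1-7 → 2 (borrow)
  1-4-1 → 4 (borrow)
  1-4-1 → 4 (borrow)
  6-4-1 → 1
  1-5 → 4 (borrow)
  6-6-1 → 7 (borrow)
  7-3-1 → 3
  5-7 → 6 (borrow)
  1-7-1 → 1 (borrow)
  4-0-1 → 3
  6-3 → 3

0o331637414425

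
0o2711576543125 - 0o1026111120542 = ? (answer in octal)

Subtract column by column in base 8:
  5-2 → 3
  2-4 → 6 (borrow)
  1-5-1 → 3 (borrow)
  3-0-1 → 2
  4-2 → 2
  5-1 → 4
  6-1 → 5
  7-1 → 6
  5-1 → 4
  1-6 → 3 (borrow)
  1-2-1 → 6 (borrow)
  7-0-1 → 6
  2-1 → 1

0o1663465422363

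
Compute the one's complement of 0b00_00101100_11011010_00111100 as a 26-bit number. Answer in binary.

Invert each bit: 00001011001101101000111100 → 11110100110010010111000011.

0b11110100110010010111000011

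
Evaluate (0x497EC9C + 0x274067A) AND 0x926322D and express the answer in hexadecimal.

0x1023204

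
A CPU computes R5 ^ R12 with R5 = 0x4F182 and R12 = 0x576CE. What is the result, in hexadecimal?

XOR each hex digit independently (no carries):
  4^5=1, F^7=8, 1^6=7, 8^C=4, 2^E=C

0x1874C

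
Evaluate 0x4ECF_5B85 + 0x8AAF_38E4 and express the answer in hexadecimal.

Add column by column in base 16, right to left:
  5+4 = 9
  8+E = 6 carry 1
  B+8+1 = 4 carry 1
  5+3+1 = 9
  F+F = E carry 1
  C+A+1 = 7 carry 1
  E+A+1 = 9 carry 1
  4+8+1 = D

0xD97E9469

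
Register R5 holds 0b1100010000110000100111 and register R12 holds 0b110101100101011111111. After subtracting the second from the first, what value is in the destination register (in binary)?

0b101100100000100101000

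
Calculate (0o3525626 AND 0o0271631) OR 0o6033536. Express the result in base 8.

0o6033736

0o3525626 AND 0o0271631 = 0o0021620.
Then OR with 0o6033536.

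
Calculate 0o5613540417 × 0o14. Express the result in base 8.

0o105214206264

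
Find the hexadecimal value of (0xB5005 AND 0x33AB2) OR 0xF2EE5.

0xF3EE5

0xB5005 AND 0x33AB2 = 0x31000.
Then OR with 0xF2EE5.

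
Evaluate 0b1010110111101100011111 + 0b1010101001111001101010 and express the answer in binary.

Add column by column in base 2, right to left:
  1+0 = 1
  1+1 = 0 carry 1
  1+0+1 = 0 carry 1
  1+1+1 = 1 carry 1
  1+0+1 = 0 carry 1
  0+1+1 = 0 carry 1
  0+1+1 = 0 carry 1
  0+0+1 = 1
  1+0 = 1
  1+1 = 0 carry 1
  0+1+1 = 0 carry 1
  1+1+1 = 1 carry 1
  1+1+1 = 1 carry 1
  1+0+1 = 0 carry 1
  1+0+1 = 0 carry 1
  0+1+1 = 0 carry 1
  1+0+1 = 0 carry 1
  1+1+1 = 1 carry 1
  0+0+1 = 1
  1+1 = 0 carry 1
  0+0+1 = 1
  1+1 = 0 carry 1
  final carry 1

0b10101100001100110001001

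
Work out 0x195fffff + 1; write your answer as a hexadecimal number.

0x19600000

The trailing 5 digits are F (max in base 16), so adding 1 cascades: they roll to 0 and the next digit up increments.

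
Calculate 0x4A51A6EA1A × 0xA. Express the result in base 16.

0x2E730852504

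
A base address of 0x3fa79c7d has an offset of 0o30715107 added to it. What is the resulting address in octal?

0o10002633304

0x3fa79c7d = 0o7751716175 in octal.
Add column by column in base 8, right to left:
  5+7 = 4 carry 1
  7+0+1 = 0 carry 1
  1+1+1 = 3
  6+5 = 3 carry 1
  1+1+1 = 3
  7+7 = 6 carry 1
  1+0+1 = 2
  5+3 = 0 carry 1
  7+0+1 = 0 carry 1
  7+0+1 = 0 carry 1
  final carry 1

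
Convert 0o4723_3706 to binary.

Each octal digit is 3 bits: 4=100 7=111 2=010 3=011 3=011 7=111 0=000 6=110.

0b100111010011011111000110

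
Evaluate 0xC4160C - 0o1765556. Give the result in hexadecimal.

0o1765556 = 0x7EB6E in hexadecimal.
Subtract column by column in base 16:
  C-E → E (borrow)
  0-6-1 → 9 (borrow)
  6-B-1 → A (borrow)
  1-E-1 → 2 (borrow)
  4-7-1 → C (borrow)
  C-0-1 → B

0xBC2A9E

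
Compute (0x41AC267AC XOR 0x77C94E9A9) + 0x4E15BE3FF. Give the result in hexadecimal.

0x847B27204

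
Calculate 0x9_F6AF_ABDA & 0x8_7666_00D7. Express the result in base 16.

0x8762600D2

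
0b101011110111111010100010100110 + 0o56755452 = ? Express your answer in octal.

0o5446701720

0b101011110111111010100010100110 = 0o5367724246 in octal.
Add column by column in base 8, right to left:
  6+2 = 0 carry 1
  4+5+1 = 2 carry 1
  2+4+1 = 7
  4+5 = 1 carry 1
  2+5+1 = 0 carry 1
  7+7+1 = 7 carry 1
  7+6+1 = 6 carry 1
  6+5+1 = 4 carry 1
  3+0+1 = 4
  5+0 = 5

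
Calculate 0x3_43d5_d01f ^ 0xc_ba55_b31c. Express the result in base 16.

0xff9806303

XOR each hex digit independently (no carries):
  3^c=f, 4^b=f, 3^a=9, d^5=8, 5^5=0, d^b=6, 0^3=3, 1^1=0, f^c=3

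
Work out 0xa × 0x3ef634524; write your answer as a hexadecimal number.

0x2759e0b368

Multiply each base-16 digit by 10, carrying:
  4×10 = 40 → write 8 carry 2
  2×10+2 = 22 → write 6 carry 1
  5×10+1 = 51 → write 3 carry 3
  4×10+3 = 43 → write b carry 2
  3×10+2 = 32 → write 0 carry 2
  6×10+2 = 62 → write e carry 3
  f×10+3 = 153 → write 9 carry 9
  e×10+9 = 149 → write 5 carry 9
  3×10+9 = 39 → write 7 carry 2
  remaining carry: 2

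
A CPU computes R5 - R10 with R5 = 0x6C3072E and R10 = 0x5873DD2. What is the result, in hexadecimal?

0x13BC95C

Subtract column by column in base 16:
  E-2 → C
  2-D → 5 (borrow)
  7-D-1 → 9 (borrow)
  0-3-1 → C (borrow)
  3-7-1 → B (borrow)
  C-8-1 → 3
  6-5 → 1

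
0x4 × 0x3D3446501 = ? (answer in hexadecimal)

0xF4D119404

Multiply each base-16 digit by 4, carrying:
  1×4 = 4 → write 4
  0×4 = 0 → write 0
  5×4 = 20 → write 4 carry 1
  6×4+1 = 25 → write 9 carry 1
  4×4+1 = 17 → write 1 carry 1
  4×4+1 = 17 → write 1 carry 1
  3×4+1 = 13 → write D
  D×4 = 52 → write 4 carry 3
  3×4+3 = 15 → write F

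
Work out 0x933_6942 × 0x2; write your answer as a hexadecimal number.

0x1266D284

Multiply each base-16 digit by 2, carrying:
  2×2 = 4 → write 4
  4×2 = 8 → write 8
  9×2 = 18 → write 2 carry 1
  6×2+1 = 13 → write D
  3×2 = 6 → write 6
  3×2 = 6 → write 6
  9×2 = 18 → write 2 carry 1
  remaining carry: 1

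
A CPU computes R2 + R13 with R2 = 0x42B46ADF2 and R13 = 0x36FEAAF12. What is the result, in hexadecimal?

0x79B315D04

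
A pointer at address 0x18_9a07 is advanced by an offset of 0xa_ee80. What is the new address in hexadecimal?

0x238887

Add column by column in base 16, right to left:
  7+0 = 7
  0+8 = 8
  a+e = 8 carry 1
  9+e+1 = 8 carry 1
  8+a+1 = 3 carry 1
  1+0+1 = 2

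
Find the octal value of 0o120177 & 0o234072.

0o020072

AND each oct digit independently (no carries):
  1&2=0, 2&3=2, 0&4=0, 1&0=0, 7&7=7, 7&2=2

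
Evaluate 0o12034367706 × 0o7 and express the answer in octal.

0o106307307152

Multiply each base-8 digit by 7, carrying:
  6×7 = 42 → write 2 carry 5
  0×7+5 = 5 → write 5
  7×7 = 49 → write 1 carry 6
  7×7+6 = 55 → write 7 carry 6
  6×7+6 = 48 → write 0 carry 6
  3×7+6 = 27 → write 3 carry 3
  4×7+3 = 31 → write 7 carry 3
  3×7+3 = 24 → write 0 carry 3
  0×7+3 = 3 → write 3
  2×7 = 14 → write 6 carry 1
  1×7+1 = 8 → write 0 carry 1
  remaining carry: 1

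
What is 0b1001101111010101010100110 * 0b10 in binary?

0b10011011110101010101001100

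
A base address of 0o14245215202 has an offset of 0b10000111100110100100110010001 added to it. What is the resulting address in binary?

0b1110011100010000110010000010011

0o14245215202 = 0b1100010100101010001101010000010 in binary.
Add column by column in base 2, right to left:
  0+1 = 1
  1+0 = 1
  0+0 = 0
  0+0 = 0
  0+1 = 1
  0+0 = 0
  0+0 = 0
  1+1 = 0 carry 1
  0+1+1 = 0 carry 1
  1+0+1 = 0 carry 1
  0+0+1 = 1
  1+1 = 0 carry 1
  1+0+1 = 0 carry 1
  0+0+1 = 1
  0+1 = 1
  0+0 = 0
  1+1 = 0 carry 1
  0+1+1 = 0 carry 1
  1+0+1 = 0 carry 1
  0+0+1 = 1
  1+1 = 0 carry 1
  0+1+1 = 0 carry 1
  0+1+1 = 0 carry 1
  1+1+1 = 1 carry 1
  0+0+1 = 1
  1+0 = 1
  0+0 = 0
  0+0 = 0
  0+1 = 1
  1+0 = 1
  1+0 = 1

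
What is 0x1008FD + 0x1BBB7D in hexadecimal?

Add column by column in base 16, right to left:
  D+D = A carry 1
  F+7+1 = 7 carry 1
  8+B+1 = 4 carry 1
  0+B+1 = C
  0+B = B
  1+1 = 2

0x2BC47A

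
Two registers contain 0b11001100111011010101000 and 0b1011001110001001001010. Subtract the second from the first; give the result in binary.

Subtract column by column in base 2:
  0-0 → 0
  0-1 → 1 (borrow)
  0-0-1 → 1 (borrow)
  1-1-1 → 1 (borrow)
  0-0-1 → 1 (borrow)
  1-0-1 → 0
  0-1 → 1 (borrow)
  1-0-1 → 0
  0-0 → 0
  1-1 → 0
  1-0 → 1
  0-0 → 0
  1-0 → 1
  1-1 → 0
  1-1 → 0
  0-1 → 1 (borrow)
  0-0-1 → 1 (borrow)
  1-0-1 → 0
  1-1 → 0
  0-1 → 1 (borrow)
  0-0-1 → 1 (borrow)
  1-1-1 → 1 (borrow)
  1-0-1 → 0

0b1110011001010001011110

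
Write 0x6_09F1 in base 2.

0b1100000100111110001

Expand each hex digit to 4 bits: 6=0110 0=0000 9=1001 F=1111 1=0001.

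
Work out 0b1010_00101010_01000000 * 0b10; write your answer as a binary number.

0b101000101010010000000

Multiply each base-2 digit by 2, carrying:
  0×2 = 0 → write 0
  0×2 = 0 → write 0
  0×2 = 0 → write 0
  0×2 = 0 → write 0
  0×2 = 0 → write 0
  0×2 = 0 → write 0
  1×2 = 2 → write 0 carry 1
  0×2+1 = 1 → write 1
  0×2 = 0 → write 0
  1×2 = 2 → write 0 carry 1
  0×2+1 = 1 → write 1
  1×2 = 2 → write 0 carry 1
  0×2+1 = 1 → write 1
  1×2 = 2 → write 0 carry 1
  0×2+1 = 1 → write 1
  0×2 = 0 → write 0
  0×2 = 0 → write 0
  1×2 = 2 → write 0 carry 1
  0×2+1 = 1 → write 1
  1×2 = 2 → write 0 carry 1
  remaining carry: 1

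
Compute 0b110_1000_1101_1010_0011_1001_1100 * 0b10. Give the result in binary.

0b1101000110110100011100111000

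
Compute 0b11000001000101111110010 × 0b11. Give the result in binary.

0b1001000011010001111010110

Multiply each base-2 digit by 3, carrying:
  0×3 = 0 → write 0
  1×3 = 3 → write 1 carry 1
  0×3+1 = 1 → write 1
  0×3 = 0 → write 0
  1×3 = 3 → write 1 carry 1
  1×3+1 = 4 → write 0 carry 2
  1×3+2 = 5 → write 1 carry 2
  1×3+2 = 5 → write 1 carry 2
  1×3+2 = 5 → write 1 carry 2
  1×3+2 = 5 → write 1 carry 2
  0×3+2 = 2 → write 0 carry 1
  1×3+1 = 4 → write 0 carry 2
  0×3+2 = 2 → write 0 carry 1
  0×3+1 = 1 → write 1
  0×3 = 0 → write 0
  1×3 = 3 → write 1 carry 1
  0×3+1 = 1 → write 1
  0×3 = 0 → write 0
  0×3 = 0 → write 0
  0×3 = 0 → write 0
  0×3 = 0 → write 0
  1×3 = 3 → write 1 carry 1
  1×3+1 = 4 → write 0 carry 2
  remaining carry: 10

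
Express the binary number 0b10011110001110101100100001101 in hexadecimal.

0x13C7590D

Group the bits into nibbles: 0001 0011 1100 0111 0101 1001 0000 1101 → 13C7590D.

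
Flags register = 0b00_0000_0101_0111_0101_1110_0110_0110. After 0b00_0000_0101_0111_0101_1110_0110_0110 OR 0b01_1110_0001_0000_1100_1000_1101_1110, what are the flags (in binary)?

OR bit by bit (1 where either bit is 1):
  000000010101110101111001100110
| 011110000100001100100011011110
= 011110010101111101111011111110

0b011110010101111101111011111110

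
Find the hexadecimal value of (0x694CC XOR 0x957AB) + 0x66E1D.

First 0x694CC XOR 0x957AB = 0xFC367.
Add column by column in base 16, right to left:
  7+D = 4 carry 1
  6+1+1 = 8
  3+E = 1 carry 1
  C+6+1 = 3 carry 1
  F+6+1 = 6 carry 1
  final carry 1

0x163184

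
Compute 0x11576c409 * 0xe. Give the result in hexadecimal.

0xf2c7eb87e

Multiply each base-16 digit by 14, carrying:
  9×14 = 126 → write e carry 7
  0×14+7 = 7 → write 7
  4×14 = 56 → write 8 carry 3
  c×14+3 = 171 → write b carry 10
  6×14+10 = 94 → write e carry 5
  7×14+5 = 103 → write 7 carry 6
  5×14+6 = 76 → write c carry 4
  1×14+4 = 18 → write 2 carry 1
  1×14+1 = 15 → write f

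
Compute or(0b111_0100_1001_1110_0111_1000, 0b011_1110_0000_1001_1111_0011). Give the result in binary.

OR bit by bit (1 where either bit is 1):
  11101001001111001111000
| 01111100000100111110011
= 11111101001111111111011

0b11111101001111111111011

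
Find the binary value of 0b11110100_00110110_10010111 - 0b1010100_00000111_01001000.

Subtract column by column in base 2:
  1-0 → 1
  1-0 → 1
  1-0 → 1
  0-1 → 1 (borrow)
  1-0-1 → 0
  0-0 → 0
  0-1 → 1 (borrow)
  1-0-1 → 0
  0-1 → 1 (borrow)
  1-1-1 → 1 (borrow)
  1-1-1 → 1 (borrow)
  0-0-1 → 1 (borrow)
  1-0-1 → 0
  1-0 → 1
  0-0 → 0
  0-0 → 0
  0-0 → 0
  0-0 → 0
  1-1 → 0
  0-0 → 0
  1-1 → 0
  1-0 → 1
  1-1 → 0
  1-0 → 1

0b101000000010111101001111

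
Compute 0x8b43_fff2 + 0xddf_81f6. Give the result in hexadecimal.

Add column by column in base 16, right to left:
  2+6 = 8
  f+f = e carry 1
  f+1+1 = 1 carry 1
  f+8+1 = 8 carry 1
  3+f+1 = 3 carry 1
  4+d+1 = 2 carry 1
  b+d+1 = 9 carry 1
  8+0+1 = 9

0x992381e8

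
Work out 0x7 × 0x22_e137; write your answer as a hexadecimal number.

0xf42881

Multiply each base-16 digit by 7, carrying:
  7×7 = 49 → write 1 carry 3
  3×7+3 = 24 → write 8 carry 1
  1×7+1 = 8 → write 8
  e×7 = 98 → write 2 carry 6
  2×7+6 = 20 → write 4 carry 1
  2×7+1 = 15 → write f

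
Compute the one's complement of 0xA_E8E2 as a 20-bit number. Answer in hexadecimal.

0x5171D

Each hex digit d becomes F−d:
  A→5, E→1, 8→7, E→1, 2→D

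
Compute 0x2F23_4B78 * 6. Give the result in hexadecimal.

Multiply each base-16 digit by 6, carrying:
  8×6 = 48 → write 0 carry 3
  7×6+3 = 45 → write D carry 2
  B×6+2 = 68 → write 4 carry 4
  4×6+4 = 28 → write C carry 1
  3×6+1 = 19 → write 3 carry 1
  2×6+1 = 13 → write D
  F×6 = 90 → write A carry 5
  2×6+5 = 17 → write 1 carry 1
  remaining carry: 1

0x11AD3C4D0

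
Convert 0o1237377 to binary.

Each octal digit is 3 bits: 1=001 2=010 3=011 7=111 3=011 7=111 7=111.

0b1010011111011111111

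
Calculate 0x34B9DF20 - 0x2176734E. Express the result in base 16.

Subtract column by column in base 16:
  0-E → 2 (borrow)
  2-4-1 → D (borrow)
  F-3-1 → B
  D-7 → 6
  9-6 → 3
  B-7 → 4
  4-1 → 3
  3-2 → 1

0x13436BD2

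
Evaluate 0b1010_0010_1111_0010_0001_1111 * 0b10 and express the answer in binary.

0b1010001011110010000111110

Multiply each base-2 digit by 2, carrying:
  1×2 = 2 → write 0 carry 1
  1×2+1 = 3 → write 1 carry 1
  1×2+1 = 3 → write 1 carry 1
  1×2+1 = 3 → write 1 carry 1
  1×2+1 = 3 → write 1 carry 1
  0×2+1 = 1 → write 1
  0×2 = 0 → write 0
  0×2 = 0 → write 0
  0×2 = 0 → write 0
  1×2 = 2 → write 0 carry 1
  0×2+1 = 1 → write 1
  0×2 = 0 → write 0
  1×2 = 2 → write 0 carry 1
  1×2+1 = 3 → write 1 carry 1
  1×2+1 = 3 → write 1 carry 1
  1×2+1 = 3 → write 1 carry 1
  0×2+1 = 1 → write 1
  1×2 = 2 → write 0 carry 1
  0×2+1 = 1 → write 1
  0×2 = 0 → write 0
  0×2 = 0 → write 0
  1×2 = 2 → write 0 carry 1
  0×2+1 = 1 → write 1
  1×2 = 2 → write 0 carry 1
  remaining carry: 1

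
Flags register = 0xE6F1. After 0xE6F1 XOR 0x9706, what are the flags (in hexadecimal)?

0x71F7

XOR each hex digit independently (no carries):
  E^9=7, 6^7=1, F^0=F, 1^6=7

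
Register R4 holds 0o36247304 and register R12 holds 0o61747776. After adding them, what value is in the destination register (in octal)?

Add column by column in base 8, right to left:
  4+6 = 2 carry 1
  0+7+1 = 0 carry 1
  3+7+1 = 3 carry 1
  7+7+1 = 7 carry 1
  4+4+1 = 1 carry 1
  2+7+1 = 2 carry 1
  6+1+1 = 0 carry 1
  3+6+1 = 2 carry 1
  final carry 1

0o120217302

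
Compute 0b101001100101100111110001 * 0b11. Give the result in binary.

Multiply each base-2 digit by 3, carrying:
  1×3 = 3 → write 1 carry 1
  0×3+1 = 1 → write 1
  0×3 = 0 → write 0
  0×3 = 0 → write 0
  1×3 = 3 → write 1 carry 1
  1×3+1 = 4 → write 0 carry 2
  1×3+2 = 5 → write 1 carry 2
  1×3+2 = 5 → write 1 carry 2
  1×3+2 = 5 → write 1 carry 2
  0×3+2 = 2 → write 0 carry 1
  0×3+1 = 1 → write 1
  1×3 = 3 → write 1 carry 1
  1×3+1 = 4 → write 0 carry 2
  0×3+2 = 2 → write 0 carry 1
  1×3+1 = 4 → write 0 carry 2
  0×3+2 = 2 → write 0 carry 1
  0×3+1 = 1 → write 1
  1×3 = 3 → write 1 carry 1
  1×3+1 = 4 → write 0 carry 2
  0×3+2 = 2 → write 0 carry 1
  0×3+1 = 1 → write 1
  1×3 = 3 → write 1 carry 1
  0×3+1 = 1 → write 1
  1×3 = 3 → write 1 carry 1
  remaining carry: 1

0b1111100110000110111010011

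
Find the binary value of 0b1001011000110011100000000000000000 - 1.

0b1001011000110011011111111111111111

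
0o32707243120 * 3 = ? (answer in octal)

Multiply each base-8 digit by 3, carrying:
  0×3 = 0 → write 0
  2×3 = 6 → write 6
  1×3 = 3 → write 3
  3×3 = 9 → write 1 carry 1
  4×3+1 = 13 → write 5 carry 1
  2×3+1 = 7 → write 7
  7×3 = 21 → write 5 carry 2
  0×3+2 = 2 → write 2
  7×3 = 21 → write 5 carry 2
  2×3+2 = 8 → write 0 carry 1
  3×3+1 = 10 → write 2 carry 1
  remaining carry: 1

0o120525751360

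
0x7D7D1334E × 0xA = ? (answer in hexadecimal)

Multiply each base-16 digit by 10, carrying:
  E×10 = 140 → write C carry 8
  4×10+8 = 48 → write 0 carry 3
  3×10+3 = 33 → write 1 carry 2
  3×10+2 = 32 → write 0 carry 2
  1×10+2 = 12 → write C
  D×10 = 130 → write 2 carry 8
  7×10+8 = 78 → write E carry 4
  D×10+4 = 134 → write 6 carry 8
  7×10+8 = 78 → write E carry 4
  remaining carry: 4

0x4E6E2C010C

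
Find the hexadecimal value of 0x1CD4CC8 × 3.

Multiply each base-16 digit by 3, carrying:
  8×3 = 24 → write 8 carry 1
  C×3+1 = 37 → write 5 carry 2
  C×3+2 = 38 → write 6 carry 2
  4×3+2 = 14 → write E
  D×3 = 39 → write 7 carry 2
  C×3+2 = 38 → write 6 carry 2
  1×3+2 = 5 → write 5

0x567E658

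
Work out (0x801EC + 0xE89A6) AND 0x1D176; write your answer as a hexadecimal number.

0x8112

Add column by column in base 16, right to left:
  C+6 = 2 carry 1
  E+A+1 = 9 carry 1
  1+9+1 = B
  0+8 = 8
  8+E = 6 carry 1
  final carry 1
Sum = 0x168B92; now AND with 0x1D176:
  1&0=0, 6&1=0, 8&D=8, B&1=1, 9&7=1, 2&6=2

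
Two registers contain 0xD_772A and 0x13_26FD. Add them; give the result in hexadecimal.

0x209E27

Add column by column in base 16, right to left:
  A+D = 7 carry 1
  2+F+1 = 2 carry 1
  7+6+1 = E
  7+2 = 9
  D+3 = 0 carry 1
  0+1+1 = 2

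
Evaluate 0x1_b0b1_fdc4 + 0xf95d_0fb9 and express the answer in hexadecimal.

0x2aa0f0d7d

Add column by column in base 16, right to left:
  4+9 = d
  c+b = 7 carry 1
  d+f+1 = d carry 1
  f+0+1 = 0 carry 1
  1+d+1 = f
  b+5 = 0 carry 1
  0+9+1 = a
  b+f = a carry 1
  1+0+1 = 2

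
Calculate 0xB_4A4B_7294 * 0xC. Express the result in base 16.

0x877B895EF0

Multiply each base-16 digit by 12, carrying:
  4×12 = 48 → write 0 carry 3
  9×12+3 = 111 → write F carry 6
  2×12+6 = 30 → write E carry 1
  7×12+1 = 85 → write 5 carry 5
  B×12+5 = 137 → write 9 carry 8
  4×12+8 = 56 → write 8 carry 3
  A×12+3 = 123 → write B carry 7
  4×12+7 = 55 → write 7 carry 3
  B×12+3 = 135 → write 7 carry 8
  remaining carry: 8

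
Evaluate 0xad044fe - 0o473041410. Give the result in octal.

0o571000766

0xad044fe = 0o1264042376 in octal.
Subtract column by column in base 8:
  6-0 → 6
  7-1 → 6
  3-4 → 7 (borrow)
  2-1-1 → 0
  4-4 → 0
  0-0 → 0
  4-3 → 1
  6-7 → 7 (borrow)
  2-4-1 → 5 (borrow)
  1-0-1 → 0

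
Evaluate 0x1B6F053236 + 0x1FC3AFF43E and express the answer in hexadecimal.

Add column by column in base 16, right to left:
  6+E = 4 carry 1
  3+3+1 = 7
  2+4 = 6
  3+F = 2 carry 1
  5+F+1 = 5 carry 1
  0+A+1 = B
  F+3 = 2 carry 1
  6+C+1 = 3 carry 1
  B+F+1 = B carry 1
  1+1+1 = 3

0x3B32B52674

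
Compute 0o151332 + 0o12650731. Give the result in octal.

0o13022263

Add column by column in base 8, right to left:
  2+1 = 3
  3+3 = 6
  3+7 = 2 carry 1
  1+0+1 = 2
  5+5 = 2 carry 1
  1+6+1 = 0 carry 1
  0+2+1 = 3
  0+1 = 1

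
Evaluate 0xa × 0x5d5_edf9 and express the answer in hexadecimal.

0x3a5b4bba

Multiply each base-16 digit by 10, carrying:
  9×10 = 90 → write a carry 5
  f×10+5 = 155 → write b carry 9
  d×10+9 = 139 → write b carry 8
  e×10+8 = 148 → write 4 carry 9
  5×10+9 = 59 → write b carry 3
  d×10+3 = 133 → write 5 carry 8
  5×10+8 = 58 → write a carry 3
  remaining carry: 3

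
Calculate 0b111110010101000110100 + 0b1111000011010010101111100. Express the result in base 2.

0b10000000001100111110110000

Add column by column in base 2, right to left:
  0+0 = 0
  0+0 = 0
  1+1 = 0 carry 1
  0+1+1 = 0 carry 1
  1+1+1 = 1 carry 1
  1+1+1 = 1 carry 1
  0+1+1 = 0 carry 1
  0+0+1 = 1
  0+1 = 1
  1+0 = 1
  0+1 = 1
  1+0 = 1
  0+0 = 0
  1+1 = 0 carry 1
  0+0+1 = 1
  0+1 = 1
  1+1 = 0 carry 1
  1+0+1 = 0 carry 1
  1+0+1 = 0 carry 1
  1+0+1 = 0 carry 1
  1+0+1 = 0 carry 1
  0+1+1 = 0 carry 1
  0+1+1 = 0 carry 1
  0+1+1 = 0 carry 1
  0+1+1 = 0 carry 1
  final carry 1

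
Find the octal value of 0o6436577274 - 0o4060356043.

0o2356221231

Subtract column by column in base 8:
  4-3 → 1
  7-4 → 3
  2-0 → 2
  7-6 → 1
  7-5 → 2
  5-3 → 2
  6-0 → 6
  3-6 → 5 (borrow)
  4-0-1 → 3
  6-4 → 2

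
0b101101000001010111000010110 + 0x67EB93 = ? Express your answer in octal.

0b101101000001010111000010110 = 0o550127026 in octal.
0x67EB93 = 0o31765623 in octal.
Add column by column in base 8, right to left:
  6+3 = 1 carry 1
  2+2+1 = 5
  0+6 = 6
  7+5 = 4 carry 1
  2+6+1 = 1 carry 1
  1+7+1 = 1 carry 1
  0+1+1 = 2
  5+3 = 0 carry 1
  5+0+1 = 6

0o602114651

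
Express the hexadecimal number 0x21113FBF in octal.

0o4104237677

Expand each hex digit to 4 bits: 2=0010 1=0001 1=0001 1=0001 3=0011 F=1111 B=1011 F=1111.
Group the bits in threes: 100 001 000 100 010 011 111 110 111 111 → 4104237677.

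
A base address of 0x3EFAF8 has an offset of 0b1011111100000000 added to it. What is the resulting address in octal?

0o17734770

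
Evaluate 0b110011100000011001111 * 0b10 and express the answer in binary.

Multiply each base-2 digit by 2, carrying:
  1×2 = 2 → write 0 carry 1
  1×2+1 = 3 → write 1 carry 1
  1×2+1 = 3 → write 1 carry 1
  1×2+1 = 3 → write 1 carry 1
  0×2+1 = 1 → write 1
  0×2 = 0 → write 0
  1×2 = 2 → write 0 carry 1
  1×2+1 = 3 → write 1 carry 1
  0×2+1 = 1 → write 1
  0×2 = 0 → write 0
  0×2 = 0 → write 0
  0×2 = 0 → write 0
  0×2 = 0 → write 0
  0×2 = 0 → write 0
  1×2 = 2 → write 0 carry 1
  1×2+1 = 3 → write 1 carry 1
  1×2+1 = 3 → write 1 carry 1
  0×2+1 = 1 → write 1
  0×2 = 0 → write 0
  1×2 = 2 → write 0 carry 1
  1×2+1 = 3 → write 1 carry 1
  remaining carry: 1

0b1100111000000110011110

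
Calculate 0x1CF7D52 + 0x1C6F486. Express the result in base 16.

0x39671D8

Add column by column in base 16, right to left:
  2+6 = 8
  5+8 = D
  D+4 = 1 carry 1
  7+F+1 = 7 carry 1
  F+6+1 = 6 carry 1
  C+C+1 = 9 carry 1
  1+1+1 = 3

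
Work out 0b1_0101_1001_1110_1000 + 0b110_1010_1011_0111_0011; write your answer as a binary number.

0b10000000010101011011

Add column by column in base 2, right to left:
  0+1 = 1
  0+1 = 1
  0+0 = 0
  1+0 = 1
  0+1 = 1
  1+1 = 0 carry 1
  1+1+1 = 1 carry 1
  1+0+1 = 0 carry 1
  1+1+1 = 1 carry 1
  0+1+1 = 0 carry 1
  0+0+1 = 1
  1+1 = 0 carry 1
  1+0+1 = 0 carry 1
  0+1+1 = 0 carry 1
  1+0+1 = 0 carry 1
  0+1+1 = 0 carry 1
  1+0+1 = 0 carry 1
  0+1+1 = 0 carry 1
  0+1+1 = 0 carry 1
  final carry 1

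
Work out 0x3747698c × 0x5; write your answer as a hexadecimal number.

Multiply each base-16 digit by 5, carrying:
  c×5 = 60 → write c carry 3
  8×5+3 = 43 → write b carry 2
  9×5+2 = 47 → write f carry 2
  6×5+2 = 32 → write 0 carry 2
  7×5+2 = 37 → write 5 carry 2
  4×5+2 = 22 → write 6 carry 1
  7×5+1 = 36 → write 4 carry 2
  3×5+2 = 17 → write 1 carry 1
  remaining carry: 1

0x114650fbc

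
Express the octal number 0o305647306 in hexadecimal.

0x3174EC6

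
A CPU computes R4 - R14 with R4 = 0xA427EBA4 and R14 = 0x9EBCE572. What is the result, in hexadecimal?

Subtract column by column in base 16:
  4-2 → 2
  A-7 → 3
  B-5 → 6
  E-E → 0
  7-C → B (borrow)
  2-B-1 → 6 (borrow)
  4-E-1 → 5 (borrow)
  A-9-1 → 0

0x56B0632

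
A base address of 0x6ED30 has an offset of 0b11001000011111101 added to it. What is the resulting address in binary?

0x6ED30 = 0b1101110110100110000 in binary.
Add column by column in base 2, right to left:
  0+1 = 1
  0+0 = 0
  0+1 = 1
  0+1 = 1
  1+1 = 0 carry 1
  1+1+1 = 1 carry 1
  0+1+1 = 0 carry 1
  0+1+1 = 0 carry 1
  1+0+1 = 0 carry 1
  0+0+1 = 1
  1+0 = 1
  1+0 = 1
  0+1 = 1
  1+0 = 1
  1+0 = 1
  1+1 = 0 carry 1
  0+1+1 = 0 carry 1
  1+0+1 = 0 carry 1
  1+0+1 = 0 carry 1
  final carry 1

0b10000111111000101101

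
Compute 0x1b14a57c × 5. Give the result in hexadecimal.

Multiply each base-16 digit by 5, carrying:
  c×5 = 60 → write c carry 3
  7×5+3 = 38 → write 6 carry 2
  5×5+2 = 27 → write b carry 1
  a×5+1 = 51 → write 3 carry 3
  4×5+3 = 23 → write 7 carry 1
  1×5+1 = 6 → write 6
  b×5 = 55 → write 7 carry 3
  1×5+3 = 8 → write 8

0x87673b6c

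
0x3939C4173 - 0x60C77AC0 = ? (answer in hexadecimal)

0x332D4C6B3

Subtract column by column in base 16:
  3-0 → 3
  7-C → B (borrow)
  1-A-1 → 6 (borrow)
  4-7-1 → C (borrow)
  C-7-1 → 4
  9-C → D (borrow)
  3-0-1 → 2
  9-6 → 3
  3-0 → 3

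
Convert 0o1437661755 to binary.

Each octal digit is 3 bits: 1=001 4=100 3=011 7=111 6=110 6=110 1=001 7=111 5=101 5=101.

0b1100011111110110001111101101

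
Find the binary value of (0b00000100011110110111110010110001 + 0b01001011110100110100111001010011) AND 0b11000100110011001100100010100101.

Add column by column in base 2, right to left:
  1+1 = 0 carry 1
  0+1+1 = 0 carry 1
  0+0+1 = 1
  0+0 = 0
  1+1 = 0 carry 1
  1+0+1 = 0 carry 1
  0+1+1 = 0 carry 1
  1+0+1 = 0 carry 1
  0+0+1 = 1
  0+1 = 1
  1+1 = 0 carry 1
  1+1+1 = 1 carry 1
  1+0+1 = 0 carry 1
  1+0+1 = 0 carry 1
  1+1+1 = 1 carry 1
  0+0+1 = 1
  1+1 = 0 carry 1
  1+1+1 = 1 carry 1
  0+0+1 = 1
  1+0 = 1
  1+1 = 0 carry 1
  1+0+1 = 0 carry 1
  1+1+1 = 1 carry 1
  0+1+1 = 0 carry 1
  0+1+1 = 0 carry 1
  0+1+1 = 0 carry 1
  1+0+1 = 0 carry 1
  0+1+1 = 0 carry 1
  0+0+1 = 1
  0+0 = 0
  0+1 = 1
Sum = 0b1010000010011101100101100000100; now AND with 0b11000100110011001100100010100101:
  01010000010011101100101100000100
& 11000100110011001100100010100101
= 01000000010011001100100000000100

0b1000000010011001100100000000100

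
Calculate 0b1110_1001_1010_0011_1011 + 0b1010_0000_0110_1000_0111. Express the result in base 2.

0b110001010000011000010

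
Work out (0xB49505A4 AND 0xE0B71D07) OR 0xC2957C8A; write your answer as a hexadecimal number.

0xB49505A4 AND 0xE0B71D07 = 0xA0950504.
Then OR with 0xC2957C8A.

0xE2957D8E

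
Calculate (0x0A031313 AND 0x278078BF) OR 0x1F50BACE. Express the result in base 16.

0x0A031313 AND 0x278078BF = 0x02001013.
Then OR with 0x1F50BACE.

0x1F50BADF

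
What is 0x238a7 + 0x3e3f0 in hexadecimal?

0x61c97

Add column by column in base 16, right to left:
  7+0 = 7
  a+f = 9 carry 1
  8+3+1 = c
  3+e = 1 carry 1
  2+3+1 = 6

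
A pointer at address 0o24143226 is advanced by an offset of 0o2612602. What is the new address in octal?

0o26756030

Add column by column in base 8, right to left:
  6+2 = 0 carry 1
  2+0+1 = 3
  2+6 = 0 carry 1
  3+2+1 = 6
  4+1 = 5
  1+6 = 7
  4+2 = 6
  2+0 = 2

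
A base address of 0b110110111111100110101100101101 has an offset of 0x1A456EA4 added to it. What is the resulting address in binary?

0x1A456EA4 = 0b11010010001010110111010100100 in binary.
Add column by column in base 2, right to left:
  1+0 = 1
  0+0 = 0
  1+1 = 0 carry 1
  1+0+1 = 0 carry 1
  0+0+1 = 1
  1+1 = 0 carry 1
  0+0+1 = 1
  0+1 = 1
  1+0 = 1
  1+1 = 0 carry 1
  0+1+1 = 0 carry 1
  1+1+1 = 1 carry 1
  0+0+1 = 1
  1+1 = 0 carry 1
  1+1+1 = 1 carry 1
  0+0+1 = 1
  0+1 = 1
  1+0 = 1
  1+1 = 0 carry 1
  1+0+1 = 0 carry 1
  1+0+1 = 0 carry 1
  1+0+1 = 0 carry 1
  1+1+1 = 1 carry 1
  1+0+1 = 0 carry 1
  0+0+1 = 1
  1+1 = 0 carry 1
  1+0+1 = 0 carry 1
  0+1+1 = 0 carry 1
  1+1+1 = 1 carry 1
  1+0+1 = 0 carry 1
  final carry 1

0b1010001010000111101100111010001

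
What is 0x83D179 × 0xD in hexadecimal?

0x6B1A325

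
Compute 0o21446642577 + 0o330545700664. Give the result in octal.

0o352214543463

Add column by column in base 8, right to left:
  7+4 = 3 carry 1
  7+6+1 = 6 carry 1
  5+6+1 = 4 carry 1
  2+0+1 = 3
  4+0 = 4
  6+7 = 5 carry 1
  6+5+1 = 4 carry 1
  4+4+1 = 1 carry 1
  4+5+1 = 2 carry 1
  1+0+1 = 2
  2+3 = 5
  0+3 = 3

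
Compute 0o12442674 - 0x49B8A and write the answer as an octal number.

0o11325062

0x49B8A = 0o1115612 in octal.
Subtract column by column in base 8:
  4-2 → 2
  7-1 → 6
  6-6 → 0
  2-5 → 5 (borrow)
  4-1-1 → 2
  4-1 → 3
  2-1 → 1
  1-0 → 1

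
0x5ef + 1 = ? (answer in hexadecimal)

0x5f0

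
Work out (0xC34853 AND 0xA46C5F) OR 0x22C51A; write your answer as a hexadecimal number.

0xA2CD5B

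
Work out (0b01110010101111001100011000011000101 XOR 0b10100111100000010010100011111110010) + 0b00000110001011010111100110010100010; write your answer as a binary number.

0b11011011011010110110100001111011001

First 0b01110010101111001100011000011000101 XOR 0b10100111100000010010100011111110010 = 0b11010101001111011110111011100110111.
Add column by column in base 2, right to left:
  1+0 = 1
  1+1 = 0 carry 1
  1+0+1 = 0 carry 1
  0+0+1 = 1
  1+0 = 1
  1+1 = 0 carry 1
  0+0+1 = 1
  0+1 = 1
  1+0 = 1
  1+0 = 1
  1+1 = 0 carry 1
  0+1+1 = 0 carry 1
  1+0+1 = 0 carry 1
  1+0+1 = 0 carry 1
  1+1+1 = 1 carry 1
  0+1+1 = 0 carry 1
  1+1+1 = 1 carry 1
  1+1+1 = 1 carry 1
  1+0+1 = 0 carry 1
  1+1+1 = 1 carry 1
  0+0+1 = 1
  1+1 = 0 carry 1
  1+1+1 = 1 carry 1
  1+0+1 = 0 carry 1
  1+1+1 = 1 carry 1
  0+0+1 = 1
  0+0 = 0
  1+0 = 1
  0+1 = 1
  1+1 = 0 carry 1
  0+0+1 = 1
  1+0 = 1
  0+0 = 0
  1+0 = 1
  1+0 = 1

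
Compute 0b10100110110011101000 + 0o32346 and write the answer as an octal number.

0o2520716

0b10100110110011101000 = 0o2466350 in octal.
Add column by column in base 8, right to left:
  0+6 = 6
  5+4 = 1 carry 1
  3+3+1 = 7
  6+2 = 0 carry 1
  6+3+1 = 2 carry 1
  4+0+1 = 5
  2+0 = 2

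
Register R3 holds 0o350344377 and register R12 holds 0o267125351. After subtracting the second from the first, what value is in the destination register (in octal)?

0o61217026

Subtract column by column in base 8:
  7-1 → 6
  7-5 → 2
  3-3 → 0
  4-5 → 7 (borrow)
  4-2-1 → 1
  3-1 → 2
  0-7 → 1 (borrow)
  5-6-1 → 6 (borrow)
  3-2-1 → 0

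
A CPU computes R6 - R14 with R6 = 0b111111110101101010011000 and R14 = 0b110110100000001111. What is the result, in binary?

Subtract column by column in base 2:
  0-1 → 1 (borrow)
  0-1-1 → 0 (borrow)
  0-1-1 → 0 (borrow)
  1-1-1 → 1 (borrow)
  1-0-1 → 0
  0-0 → 0
  0-0 → 0
  1-0 → 1
  0-0 → 0
  1-0 → 1
  0-0 → 0
  1-1 → 0
  1-0 → 1
  0-1 → 1 (borrow)
  1-1-1 → 1 (borrow)
  0-0-1 → 1 (borrow)
  1-1-1 → 1 (borrow)
  1-1-1 → 1 (borrow)
  1-0-1 → 0
  1-0 → 1
  1-0 → 1
  1-0 → 1
  1-0 → 1
  1-0 → 1

0b111110111111001010001001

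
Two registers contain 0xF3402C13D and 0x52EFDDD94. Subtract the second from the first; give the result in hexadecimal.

Subtract column by column in base 16:
  D-4 → 9
  3-9 → A (borrow)
  1-D-1 → 3 (borrow)
  C-D-1 → E (borrow)
  2-D-1 → 4 (borrow)
  0-F-1 → 0 (borrow)
  4-E-1 → 5 (borrow)
  3-2-1 → 0
  F-5 → A

0xA0504E3A9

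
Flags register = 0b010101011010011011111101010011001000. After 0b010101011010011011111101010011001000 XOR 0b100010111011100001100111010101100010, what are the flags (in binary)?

XOR bit by bit (1 where the bits differ):
  010101011010011011111101010011001000
^ 100010111011100001100111010101100010
= 110111100001111010011010000110101010

0b110111100001111010011010000110101010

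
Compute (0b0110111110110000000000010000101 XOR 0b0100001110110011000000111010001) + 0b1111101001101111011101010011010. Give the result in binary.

First 0b0110111110110000000000010000101 XOR 0b0100001110110011000000111010001 = 0b0010110000000011000000101010100.
Add column by column in base 2, right to left:
  0+0 = 0
  0+1 = 1
  1+0 = 1
  0+1 = 1
  1+1 = 0 carry 1
  0+0+1 = 1
  1+0 = 1
  0+1 = 1
  1+0 = 1
  0+1 = 1
  0+0 = 0
  0+1 = 1
  0+1 = 1
  0+1 = 1
  0+0 = 0
  1+1 = 0 carry 1
  1+1+1 = 1 carry 1
  0+1+1 = 0 carry 1
  0+1+1 = 0 carry 1
  0+0+1 = 1
  0+1 = 1
  0+1 = 1
  0+0 = 0
  0+0 = 0
  0+1 = 1
  1+0 = 1
  1+1 = 0 carry 1
  0+1+1 = 0 carry 1
  1+1+1 = 1 carry 1
  0+1+1 = 0 carry 1
  0+1+1 = 0 carry 1
  final carry 1

0b10010011001110010011101111101110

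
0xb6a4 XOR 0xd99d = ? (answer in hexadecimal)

XOR each hex digit independently (no carries):
  b^d=6, 6^9=f, a^9=3, 4^d=9

0x6f39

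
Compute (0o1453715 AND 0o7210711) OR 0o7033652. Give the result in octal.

0o7033753

0o1453715 AND 0o7210711 = 0o1010711.
Then OR with 0o7033652.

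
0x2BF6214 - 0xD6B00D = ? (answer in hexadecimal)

0x1E8B207

Subtract column by column in base 16:
  4-D → 7 (borrow)
  1-0-1 → 0
  2-0 → 2
  6-B → B (borrow)
  F-6-1 → 8
  B-D → E (borrow)
  2-0-1 → 1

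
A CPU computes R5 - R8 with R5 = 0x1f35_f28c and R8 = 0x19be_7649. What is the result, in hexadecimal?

0x5777c43

Subtract column by column in base 16:
  c-9 → 3
  8-4 → 4
  2-6 → c (borrow)
  f-7-1 → 7
  5-e → 7 (borrow)
  3-b-1 → 7 (borrow)
  f-9-1 → 5
  1-1 → 0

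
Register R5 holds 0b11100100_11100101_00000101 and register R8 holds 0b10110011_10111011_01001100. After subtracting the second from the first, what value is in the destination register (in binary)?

0b1100010010100110111001

Subtract column by column in base 2:
  1-0 → 1
  0-0 → 0
  1-1 → 0
  0-1 → 1 (borrow)
  0-0-1 → 1 (borrow)
  0-0-1 → 1 (borrow)
  0-1-1 → 0 (borrow)
  0-0-1 → 1 (borrow)
  1-1-1 → 1 (borrow)
  0-1-1 → 0 (borrow)
  1-0-1 → 0
  0-1 → 1 (borrow)
  0-1-1 → 0 (borrow)
  1-1-1 → 1 (borrow)
  1-0-1 → 0
  1-1 → 0
  0-1 → 1 (borrow)
  0-1-1 → 0 (borrow)
  1-0-1 → 0
  0-0 → 0
  0-1 → 1 (borrow)
  1-1-1 → 1 (borrow)
  1-0-1 → 0
  1-1 → 0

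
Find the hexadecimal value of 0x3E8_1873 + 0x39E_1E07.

0x786367A

Add column by column in base 16, right to left:
  3+7 = A
  7+0 = 7
  8+E = 6 carry 1
  1+1+1 = 3
  8+E = 6 carry 1
  E+9+1 = 8 carry 1
  3+3+1 = 7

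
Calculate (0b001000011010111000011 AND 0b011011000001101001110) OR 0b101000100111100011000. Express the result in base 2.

0b001000011010111000011 AND 0b011011000001101001110 = 0b001000000000101000010.
Then OR with 0b101000100111100011000.

0b101000100111101011010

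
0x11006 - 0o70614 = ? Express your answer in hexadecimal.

0x9E7A

0o70614 = 0x718C in hexadecimal.
Subtract column by column in base 16:
  6-C → A (borrow)
  0-8-1 → 7 (borrow)
  0-1-1 → E (borrow)
  1-7-1 → 9 (borrow)
  1-0-1 → 0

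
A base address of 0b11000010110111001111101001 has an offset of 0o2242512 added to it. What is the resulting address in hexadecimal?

0b11000010110111001111101001 = 0x30B73E9 in hexadecimal.
0o2242512 = 0x9454A in hexadecimal.
Add column by column in base 16, right to left:
  9+A = 3 carry 1
  E+4+1 = 3 carry 1
  3+5+1 = 9
  7+4 = B
  B+9 = 4 carry 1
  0+0+1 = 1
  3+0 = 3

0x314B933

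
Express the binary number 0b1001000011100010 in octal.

Group the bits in threes: 001 001 000 011 100 010 → 110342.

0o110342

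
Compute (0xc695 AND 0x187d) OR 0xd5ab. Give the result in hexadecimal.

0xd5bf

0xc695 AND 0x187d = 0x0015.
Then OR with 0xd5ab.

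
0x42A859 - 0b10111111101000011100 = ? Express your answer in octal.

0x42A859 = 0o20524131 in octal.
0b10111111101000011100 = 0o2775034 in octal.
Subtract column by column in base 8:
  1-4 → 5 (borrow)
  3-3-1 → 7 (borrow)
  1-0-1 → 0
  4-5 → 7 (borrow)
  2-7-1 → 2 (borrow)
  5-7-1 → 5 (borrow)
  0-2-1 → 5 (borrow)
  2-0-1 → 1

0o15527075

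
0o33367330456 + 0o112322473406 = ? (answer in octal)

Add column by column in base 8, right to left:
  6+6 = 4 carry 1
  5+0+1 = 6
  4+4 = 0 carry 1
  0+3+1 = 4
  3+7 = 2 carry 1
  3+4+1 = 0 carry 1
  7+2+1 = 2 carry 1
  6+2+1 = 1 carry 1
  3+3+1 = 7
  3+2 = 5
  3+1 = 4
  0+1 = 1

0o145712024064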